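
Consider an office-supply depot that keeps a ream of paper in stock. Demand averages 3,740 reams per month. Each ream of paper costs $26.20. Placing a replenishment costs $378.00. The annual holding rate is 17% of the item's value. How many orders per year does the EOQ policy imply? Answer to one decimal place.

N ≈ 16.3 orders per year

Annual demand D = 3,740 × 12 = 44,880.
Holding cost H = 0.17 × $26.20 = $4.4540 per unit per year.
Q* = √(2DS/H) = √(2 × 44,880 × 378 / 4.454) ≈ 2760.02.
Orders per year = D / Q* = 44,880 / 2760.02 ≈ 16.261.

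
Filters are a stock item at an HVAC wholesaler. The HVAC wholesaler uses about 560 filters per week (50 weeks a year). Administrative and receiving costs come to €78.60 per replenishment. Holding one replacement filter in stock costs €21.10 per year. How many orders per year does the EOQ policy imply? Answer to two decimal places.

N ≈ 61.30 orders per year

Annual demand D = 560 × 50 = 28,000.
Q* = √(2DS/H) = √(2 × 28,000 × 78.6 / 21.1) ≈ 456.73.
Orders per year = D / Q* = 28,000 / 456.73 ≈ 61.305.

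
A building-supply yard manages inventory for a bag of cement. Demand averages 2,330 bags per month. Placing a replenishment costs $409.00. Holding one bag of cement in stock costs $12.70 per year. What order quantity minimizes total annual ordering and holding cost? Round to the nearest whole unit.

Annual demand D = 2,330 × 12 = 27,960.
EOQ = √(2DS / H) = √(2 × 27,960 × 409 / 12.7).
= √(22,871,280 / 12.7) = √1,800,888.189 ≈ 1341.972.

Q* ≈ 1,342 bags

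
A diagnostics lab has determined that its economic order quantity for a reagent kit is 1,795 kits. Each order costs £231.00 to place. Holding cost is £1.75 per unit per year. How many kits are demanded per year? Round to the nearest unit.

D ≈ 12,205 kits per year

Squaring Q* = √(2DS/H) gives Q*² = 2DS/H.
From Q* = √(2DS/H): D = Q*²H / (2S) = 1,795² × 1.75 / (2 × 231) = 12204.640.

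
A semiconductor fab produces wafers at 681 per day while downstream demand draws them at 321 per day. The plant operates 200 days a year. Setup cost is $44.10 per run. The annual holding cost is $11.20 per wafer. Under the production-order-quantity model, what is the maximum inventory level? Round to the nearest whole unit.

Annual demand D = 321 × 200 = 64,200.
Production build-up factor (1 − d/p) = 1 − 321/681 = 0.5286.
Q* = √(2DS / (H(1 − d/p))) = √(2 × 64,200 × 44.1 / (11.2 × 0.5286)).
= √(5,662,440 / 5.9207) ≈ 977.947.
Maximum inventory = Q*(1 − d/p) = 977.947 × 0.5286 ≈ 516.976.

I_max ≈ 517 wafers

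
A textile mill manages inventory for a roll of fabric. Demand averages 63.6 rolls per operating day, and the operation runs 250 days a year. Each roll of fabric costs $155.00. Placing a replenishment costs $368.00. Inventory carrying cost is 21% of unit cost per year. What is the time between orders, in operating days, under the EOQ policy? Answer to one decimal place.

Annual demand D = 63.6 × 250 = 15,900.
Holding cost H = 0.21 × $155.00 = $32.5500 per unit per year.
Q* = √(2DS/H) = √(2 × 15,900 × 368 / 32.55) ≈ 599.60.
Cycle time = Q*/D × 250 = 599.60 / 15,900 × 250 ≈ 9.428 days.

T ≈ 9.4 days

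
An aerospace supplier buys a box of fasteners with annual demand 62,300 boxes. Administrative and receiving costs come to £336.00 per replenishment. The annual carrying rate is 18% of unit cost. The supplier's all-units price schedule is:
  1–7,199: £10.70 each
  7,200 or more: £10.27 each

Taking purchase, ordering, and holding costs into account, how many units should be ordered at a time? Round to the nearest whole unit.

Holding cost per unit per year at price C is H = 0.18·C.
Evaluate total cost at each tier's feasible EOQ or, if the EOQ is below the tier, at the tier's minimum quantity.
EOQ at £10.70 = 4662.3 (feasible in tier 1): TC = 62,300×£10.70 + (62,300/4662.3)×336 + (4662.3/2)×0.18×£10.70 = £675,589.60.
EOQ at £10.27 = 4758.9 < 7200, so use break Q=7200: TC = 62,300×£10.27 + (62,300/7200.0)×336 + (7200.0/2)×0.18×£10.27 = £649,383.29.
Lowest total cost is £649,383.29 at Q = 7200.0.

Q* ≈ 7,200 boxes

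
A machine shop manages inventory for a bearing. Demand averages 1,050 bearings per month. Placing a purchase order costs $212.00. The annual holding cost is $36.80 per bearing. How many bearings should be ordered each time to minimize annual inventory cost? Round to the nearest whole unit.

Q* ≈ 381 bearings

Annual demand D = 1,050 × 12 = 12,600.
EOQ = √(2DS / H) = √(2 × 12,600 × 212 / 36.8).
= √(5,342,400 / 36.8) = √145,173.913 ≈ 381.017.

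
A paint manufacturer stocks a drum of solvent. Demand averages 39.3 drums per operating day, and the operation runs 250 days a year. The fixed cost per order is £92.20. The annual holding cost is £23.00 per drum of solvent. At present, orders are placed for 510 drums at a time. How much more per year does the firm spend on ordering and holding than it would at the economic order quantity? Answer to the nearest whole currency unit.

Annual demand D = 39.3 × 250 = 9,825.
EOQ = √(2DS/H) = √(2 × 9,825 × 92.2 / 23) ≈ 280.66.
Cost at Q* = (D/Q*)S + (Q*/2)H = √(2DSH) ≈ £6,455.21.
Cost at Q = 510: (9,825/510)×92.2 + (510/2)×23 = £1,776.21 + £5,865.00 = £7,641.21.
Excess = £7,641.21 − £6,455.21 = £1,185.99.

Extra cost ≈ £1,186 per year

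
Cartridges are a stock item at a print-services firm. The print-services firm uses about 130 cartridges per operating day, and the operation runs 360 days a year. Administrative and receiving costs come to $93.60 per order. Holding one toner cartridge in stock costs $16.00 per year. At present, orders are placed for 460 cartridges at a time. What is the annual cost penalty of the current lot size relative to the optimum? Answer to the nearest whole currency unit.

Annual demand D = 130 × 360 = 46,800.
EOQ = √(2DS/H) = √(2 × 46,800 × 93.6 / 16) ≈ 739.97.
Cost at Q* = (D/Q*)S + (Q*/2)H = √(2DSH) ≈ $11,839.57.
Cost at Q = 460: (46,800/460)×93.6 + (460/2)×16 = $9,522.78 + $3,680.00 = $13,202.78.
Excess = $13,202.78 − $11,839.57 = $1,363.22.

Extra cost ≈ $1,363 per year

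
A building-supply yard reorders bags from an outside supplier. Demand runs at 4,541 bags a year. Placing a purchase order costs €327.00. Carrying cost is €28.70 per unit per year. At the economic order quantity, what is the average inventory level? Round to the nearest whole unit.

Q* = √(2DS/H) = √(2 × 4,541 × 327 / 28.7) ≈ 321.68.
Average inventory = Q*/2 ≈ 321.68 / 2 = 160.840.

Average inventory ≈ 161 bags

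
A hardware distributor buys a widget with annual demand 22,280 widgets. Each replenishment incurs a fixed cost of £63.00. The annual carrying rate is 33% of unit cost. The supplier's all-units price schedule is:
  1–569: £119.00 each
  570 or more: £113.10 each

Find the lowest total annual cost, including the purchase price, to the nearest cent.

Holding cost per unit per year at price C is H = 0.33·C.
Candidates are each tier's EOQ (if it falls in that tier) and each price-break quantity.
EOQ at £119.00 = 267.4 (feasible in tier 1): TC = 22,280×£119.00 + (22,280/267.4)×63 + (267.4/2)×0.33×£119.00 = £2,661,819.61.
EOQ at £113.10 = 274.3 < 570, so use break Q=570: TC = 22,280×£113.10 + (22,280/570.0)×63 + (570.0/2)×0.33×£113.10 = £2,532,967.58.
Lowest total cost among the candidates is at Q = 570.0.

TC* ≈ £2,532,967.58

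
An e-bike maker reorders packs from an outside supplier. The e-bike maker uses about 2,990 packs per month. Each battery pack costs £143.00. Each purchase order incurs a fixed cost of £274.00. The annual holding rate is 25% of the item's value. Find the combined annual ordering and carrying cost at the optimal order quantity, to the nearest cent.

Annual demand D = 2,990 × 12 = 35,880.
Holding cost H = 0.25 × £143.00 = £35.7500 per unit per year.
EOQ = √(2DS/H) = √(2 × 35,880 × 274 / 35.75) ≈ 741.61.
At the optimum the two cost components are equal, so total cost = 2·(Q*/2)H = Q*·H.
Minimum total = √(2DSH) = √(2 × 35,880 × 274 × 35.75) ≈ 26512.734.

TC* ≈ £26,512.73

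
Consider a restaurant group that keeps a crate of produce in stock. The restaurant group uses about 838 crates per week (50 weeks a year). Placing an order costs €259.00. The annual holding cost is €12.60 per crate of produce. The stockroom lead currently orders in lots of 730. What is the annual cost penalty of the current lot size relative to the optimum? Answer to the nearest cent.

Extra cost ≈ €2,927.87 per year

Annual demand D = 838 × 50 = 41,900.
EOQ = √(2DS/H) = √(2 × 41,900 × 259 / 12.6) ≈ 1312.46.
Cost at Q* = (D/Q*)S + (Q*/2)H = √(2DSH) ≈ €16,537.02.
Cost at Q = 730: (41,900/730)×259 + (730/2)×12.6 = €14,865.89 + €4,599.00 = €19,464.89.
Excess = €19,464.89 − €16,537.02 = €2,927.87.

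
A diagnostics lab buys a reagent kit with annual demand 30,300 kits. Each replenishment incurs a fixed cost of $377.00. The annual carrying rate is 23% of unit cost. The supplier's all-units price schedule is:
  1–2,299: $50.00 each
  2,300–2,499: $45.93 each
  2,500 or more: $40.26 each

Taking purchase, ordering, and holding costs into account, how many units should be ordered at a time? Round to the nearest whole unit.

Holding cost per unit per year at price C is H = 0.23·C.
For each price level, check whether its EOQ is feasible; otherwise the best quantity at that price is the breakpoint.
EOQ at $50.00 = 1409.5 (feasible in tier 1): TC = 30,300×$50.00 + (30,300/1409.5)×377 + (1409.5/2)×0.23×$50.00 = $1,531,208.99.
EOQ at $45.93 = 1470.6 < 2300, so use break Q=2300: TC = 30,300×$45.93 + (30,300/2300.0)×377 + (2300.0/2)×0.23×$45.93 = $1,408,794.05.
EOQ at $40.26 = 1570.7 < 2500, so use break Q=2500: TC = 30,300×$40.26 + (30,300/2500.0)×377 + (2500.0/2)×0.23×$40.26 = $1,236,021.99.
Lowest total cost is $1,236,021.99 at Q = 2500.0.

Q* ≈ 2,500 kits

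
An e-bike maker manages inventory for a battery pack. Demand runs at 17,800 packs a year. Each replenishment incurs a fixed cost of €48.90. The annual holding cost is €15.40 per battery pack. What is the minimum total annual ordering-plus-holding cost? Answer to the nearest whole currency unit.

TC* ≈ €5,178

Q* = √(2DS/H) = √(2 × 17,800 × 48.9 / 15.4) ≈ 336.22.
At the optimum the two cost components are equal, so total cost = 2·(Q*/2)H = Q*·H.
Minimum total = √(2DSH) = √(2 × 17,800 × 48.9 × 15.4) ≈ 5177.735.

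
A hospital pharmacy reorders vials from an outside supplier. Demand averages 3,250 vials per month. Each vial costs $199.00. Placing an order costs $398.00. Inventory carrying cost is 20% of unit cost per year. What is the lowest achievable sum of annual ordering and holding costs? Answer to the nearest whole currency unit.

Annual demand D = 3,250 × 12 = 39,000.
Holding cost H = 0.20 × $199.00 = $39.8000 per unit per year.
EOQ = √(2DS/H) = √(2 × 39,000 × 398 / 39.8) ≈ 883.18.
At Q*, ordering cost (D/Q*)S equals holding cost (Q*/2)H, each = √(DSH/2).
Minimum total = √(2DSH) = √(2 × 39,000 × 398 × 39.8) ≈ 35150.408.

TC* ≈ $35,150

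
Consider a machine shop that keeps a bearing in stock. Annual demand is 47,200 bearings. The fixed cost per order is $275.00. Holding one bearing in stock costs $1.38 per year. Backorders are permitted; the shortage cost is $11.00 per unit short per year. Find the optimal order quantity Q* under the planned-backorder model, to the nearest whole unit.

Q* ≈ 4,601 bearings

With planned backorders, Q* = √(2DS/H) · √((H+B)/B).
√(2DS/H) = √(2 × 47,200 × 275 / 1.38) = 4337.233.
√((H+B)/B) = √((1.38+11)/11) = 1.0609.
Q* ≈ 4601.260.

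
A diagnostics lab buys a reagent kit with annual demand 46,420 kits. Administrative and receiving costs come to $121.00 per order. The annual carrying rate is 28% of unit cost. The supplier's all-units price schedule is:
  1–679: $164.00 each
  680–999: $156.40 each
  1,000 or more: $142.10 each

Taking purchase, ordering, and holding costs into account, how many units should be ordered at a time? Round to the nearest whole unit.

Q* ≈ 1,000 kits

Holding cost per unit per year at price C is H = 0.28·C.
For each price level, check whether its EOQ is feasible; otherwise the best quantity at that price is the breakpoint.
EOQ at $164.00 = 494.6 (feasible in tier 1): TC = 46,420×$164.00 + (46,420/494.6)×121 + (494.6/2)×0.28×$164.00 = $7,635,592.30.
EOQ at $156.40 = 506.5 < 680, so use break Q=680: TC = 46,420×$156.40 + (46,420/680.0)×121 + (680.0/2)×0.28×$156.40 = $7,283,237.31.
EOQ at $142.10 = 531.4 < 1000, so use break Q=1000: TC = 46,420×$142.10 + (46,420/1000.0)×121 + (1000.0/2)×0.28×$142.10 = $6,621,792.82.
Lowest total cost is $6,621,792.82 at Q = 1000.0.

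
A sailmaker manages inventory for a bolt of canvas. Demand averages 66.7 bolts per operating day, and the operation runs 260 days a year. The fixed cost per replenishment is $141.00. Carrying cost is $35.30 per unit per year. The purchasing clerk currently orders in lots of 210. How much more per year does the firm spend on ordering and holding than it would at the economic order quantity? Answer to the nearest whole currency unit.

Extra cost ≈ $2,211 per year

Annual demand D = 66.7 × 260 = 17,342.
EOQ = √(2DS/H) = √(2 × 17,342 × 141 / 35.3) ≈ 372.21.
Cost at Q* = (D/Q*)S + (Q*/2)H = √(2DSH) ≈ $13,138.98.
Cost at Q = 210: (17,342/210)×141 + (210/2)×35.3 = $11,643.91 + $3,706.50 = $15,350.41.
Excess = $15,350.41 − $13,138.98 = $2,211.44.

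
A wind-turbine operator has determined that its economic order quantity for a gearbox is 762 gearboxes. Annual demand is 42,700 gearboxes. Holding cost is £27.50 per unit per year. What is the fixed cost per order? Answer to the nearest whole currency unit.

The basic EOQ model gives Q* = √(2DS/H); rearrange for the unknown.
From Q* = √(2DS/H): S = Q*²H / (2D) = 762² × 27.5 / (2 × 42,700) = 186.9755.

S ≈ £187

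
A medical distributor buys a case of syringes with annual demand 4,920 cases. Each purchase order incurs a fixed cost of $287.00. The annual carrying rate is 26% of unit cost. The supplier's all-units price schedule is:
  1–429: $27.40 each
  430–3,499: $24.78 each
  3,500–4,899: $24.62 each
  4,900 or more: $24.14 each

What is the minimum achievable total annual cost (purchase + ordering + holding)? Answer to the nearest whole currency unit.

Holding cost per unit per year at price C is H = 0.26·C.
For each price level, check whether its EOQ is feasible; otherwise the best quantity at that price is the breakpoint.
Tier 1 ($27.40): EOQ = 629.6 exceeds tier's upper bound 429, so this tier is dominated.
EOQ at $24.78 = 662.1 (feasible in tier 2): TC = 4,920×$24.78 + (4,920/662.1)×287 + (662.1/2)×0.26×$24.78 = $126,183.16.
EOQ at $24.62 = 664.2 < 3500, so use break Q=3500: TC = 4,920×$24.62 + (4,920/3500.0)×287 + (3500.0/2)×0.26×$24.62 = $132,735.94.
EOQ at $24.14 = 670.8 < 4900, so use break Q=4900: TC = 4,920×$24.14 + (4,920/4900.0)×287 + (4900.0/2)×0.26×$24.14 = $134,434.15.
Lowest total cost among the candidates is at Q = 662.1.

TC* ≈ $126,183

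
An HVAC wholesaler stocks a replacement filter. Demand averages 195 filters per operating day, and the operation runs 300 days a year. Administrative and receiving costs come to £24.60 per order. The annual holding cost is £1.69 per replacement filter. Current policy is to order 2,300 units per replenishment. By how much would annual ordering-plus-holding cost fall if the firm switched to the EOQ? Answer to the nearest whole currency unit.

Annual demand D = 195 × 300 = 58,500.
EOQ = √(2DS/H) = √(2 × 58,500 × 24.6 / 1.69) ≈ 1305.02.
Cost at Q* = (D/Q*)S + (Q*/2)H = √(2DSH) ≈ £2,205.48.
Cost at Q = 2,300: (58,500/2,300)×24.6 + (2,300/2)×1.69 = £625.70 + £1,943.50 = £2,569.20.
Excess = £2,569.20 − £2,205.48 = £363.71.

Extra cost ≈ £364 per year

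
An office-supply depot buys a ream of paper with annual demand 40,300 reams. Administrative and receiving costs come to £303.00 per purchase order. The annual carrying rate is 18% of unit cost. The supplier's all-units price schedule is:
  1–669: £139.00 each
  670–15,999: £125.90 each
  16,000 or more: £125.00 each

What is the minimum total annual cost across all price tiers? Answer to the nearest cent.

TC* ≈ £5,097,295.45

Holding cost per unit per year at price C is H = 0.18·C.
For each price level, check whether its EOQ is feasible; otherwise the best quantity at that price is the breakpoint.
Tier 1 (£139.00): EOQ = 988.0 exceeds tier's upper bound 669, so this tier is dominated.
EOQ at £125.90 = 1038.1 (feasible in tier 2): TC = 40,300×£125.90 + (40,300/1038.1)×303 + (1038.1/2)×0.18×£125.90 = £5,097,295.45.
EOQ at £125.00 = 1041.8 < 16000, so use break Q=16000: TC = 40,300×£125.00 + (40,300/16000.0)×303 + (16000.0/2)×0.18×£125.00 = £5,218,263.18.
Lowest total cost among the candidates is at Q = 1038.1.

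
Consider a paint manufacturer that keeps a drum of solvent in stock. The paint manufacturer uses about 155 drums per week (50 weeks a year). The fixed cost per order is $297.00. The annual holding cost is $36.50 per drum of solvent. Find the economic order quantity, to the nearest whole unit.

Q* ≈ 355 drums

Annual demand D = 155 × 50 = 7,750.
EOQ = √(2DS / H) = √(2 × 7,750 × 297 / 36.5).
= √(4,603,500 / 36.5) = √126,123.2877 ≈ 355.138.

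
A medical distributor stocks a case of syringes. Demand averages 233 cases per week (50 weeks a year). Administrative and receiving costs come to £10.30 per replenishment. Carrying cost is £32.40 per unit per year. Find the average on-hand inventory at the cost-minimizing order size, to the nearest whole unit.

Average inventory ≈ 43 cases

Annual demand D = 233 × 50 = 11,650.
The optimal lot size = √(2DS/H) = √(2 × 11,650 × 10.3 / 32.4) ≈ 86.06.
Average inventory = Q*/2 ≈ 86.06 / 2 = 43.032.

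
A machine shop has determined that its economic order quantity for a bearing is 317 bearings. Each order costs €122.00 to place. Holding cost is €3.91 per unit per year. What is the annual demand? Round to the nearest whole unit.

D ≈ 1,610 bearings per year

The basic EOQ model gives Q* = √(2DS/H); rearrange for the unknown.
From Q* = √(2DS/H): D = Q*²H / (2S) = 317² × 3.91 / (2 × 122) = 1610.295.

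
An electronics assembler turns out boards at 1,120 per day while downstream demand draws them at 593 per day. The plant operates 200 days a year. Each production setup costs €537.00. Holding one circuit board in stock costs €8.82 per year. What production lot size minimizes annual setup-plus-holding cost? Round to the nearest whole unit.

Q* ≈ 5,540 boards

Annual demand D = 593 × 200 = 118,600.
Production build-up factor (1 − d/p) = 1 − 593/1,120 = 0.4705.
Q* = √(2DS / (H(1 − d/p))) = √(2 × 118,600 × 537 / (8.82 × 0.4705)).
= √(127,376,400 / 4.1501) ≈ 5540.053.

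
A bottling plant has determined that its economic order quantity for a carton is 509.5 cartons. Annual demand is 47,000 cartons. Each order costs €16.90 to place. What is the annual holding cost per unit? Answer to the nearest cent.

H ≈ €6.12

Invert the EOQ relation Q*² = 2DS/H.
From Q* = √(2DS/H): H = 2DS / Q*² = 2 × 47,000 × 16.9 / 509.5² = 6.1196.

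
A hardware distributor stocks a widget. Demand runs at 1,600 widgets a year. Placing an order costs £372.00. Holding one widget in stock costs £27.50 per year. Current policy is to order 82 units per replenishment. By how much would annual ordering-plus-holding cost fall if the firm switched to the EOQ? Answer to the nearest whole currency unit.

Extra cost ≈ £2,664 per year

EOQ = √(2DS/H) = √(2 × 1,600 × 372 / 27.5) ≈ 208.06.
Cost at Q* = (D/Q*)S + (Q*/2)H = √(2DSH) ≈ £5,721.54.
Cost at Q = 82: (1,600/82)×372 + (82/2)×27.5 = £7,258.54 + £1,127.50 = £8,386.04.
Excess = £8,386.04 − £5,721.54 = £2,664.50.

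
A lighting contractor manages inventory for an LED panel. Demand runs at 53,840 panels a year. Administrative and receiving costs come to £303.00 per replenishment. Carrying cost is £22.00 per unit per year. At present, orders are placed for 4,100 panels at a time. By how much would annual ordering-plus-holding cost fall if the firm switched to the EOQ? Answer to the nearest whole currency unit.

EOQ = √(2DS/H) = √(2 × 53,840 × 303 / 22) ≈ 1217.80.
Cost at Q* = (D/Q*)S + (Q*/2)H = √(2DSH) ≈ £26,791.69.
Cost at Q = 4,100: (53,840/4,100)×303 + (4,100/2)×22 = £3,978.91 + £45,100.00 = £49,078.91.
Excess = £49,078.91 − £26,791.69 = £22,287.21.

Extra cost ≈ £22,287 per year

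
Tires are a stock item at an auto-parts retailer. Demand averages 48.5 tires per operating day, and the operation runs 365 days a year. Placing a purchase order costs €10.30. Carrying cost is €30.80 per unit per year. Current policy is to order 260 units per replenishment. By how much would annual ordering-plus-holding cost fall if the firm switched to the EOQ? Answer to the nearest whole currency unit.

Annual demand D = 48.5 × 365 = 17,702.5.
EOQ = √(2DS/H) = √(2 × 17,702.5 × 10.3 / 30.8) ≈ 108.81.
Cost at Q* = (D/Q*)S + (Q*/2)H = √(2DSH) ≈ €3,351.40.
Cost at Q = 260: (17,702.5/260)×10.3 + (260/2)×30.8 = €701.29 + €4,004.00 = €4,705.29.
Excess = €4,705.29 − €3,351.40 = €1,353.89.

Extra cost ≈ €1,354 per year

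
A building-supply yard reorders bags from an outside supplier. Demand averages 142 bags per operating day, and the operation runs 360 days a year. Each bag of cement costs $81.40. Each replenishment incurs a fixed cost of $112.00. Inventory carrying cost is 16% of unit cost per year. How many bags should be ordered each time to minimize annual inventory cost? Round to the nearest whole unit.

Q* ≈ 938 bags

Annual demand D = 142 × 360 = 51,120.
Holding cost H = 0.16 × $81.40 = $13.0240 per unit per year.
EOQ = √(2DS / H) = √(2 × 51,120 × 112 / 13.024).
= √(11,450,880 / 13.024) = √879,213.7592 ≈ 937.664.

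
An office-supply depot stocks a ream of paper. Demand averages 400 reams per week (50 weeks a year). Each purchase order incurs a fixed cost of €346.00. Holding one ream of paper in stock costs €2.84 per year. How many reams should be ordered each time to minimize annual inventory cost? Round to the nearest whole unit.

Annual demand D = 400 × 50 = 20,000.
EOQ = √(2DS / H) = √(2 × 20,000 × 346 / 2.84).
= √(13,840,000 / 2.84) = √4,873,239.4366 ≈ 2207.541.

Q* ≈ 2,208 reams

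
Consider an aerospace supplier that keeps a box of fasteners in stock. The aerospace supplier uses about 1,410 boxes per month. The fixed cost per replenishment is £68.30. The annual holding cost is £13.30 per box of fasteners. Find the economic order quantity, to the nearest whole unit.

Q* ≈ 417 boxes

Annual demand D = 1,410 × 12 = 16,920.
EOQ = √(2DS / H) = √(2 × 16,920 × 68.3 / 13.3).
= √(2,311,272 / 13.3) = √173,779.8496 ≈ 416.869.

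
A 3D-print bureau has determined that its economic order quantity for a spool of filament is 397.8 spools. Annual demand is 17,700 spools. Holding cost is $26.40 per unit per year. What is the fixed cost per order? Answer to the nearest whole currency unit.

S ≈ $118

The basic EOQ model gives Q* = √(2DS/H); rearrange for the unknown.
From Q* = √(2DS/H): S = Q*²H / (2D) = 397.8² × 26.4 / (2 × 17,700) = 118.0131.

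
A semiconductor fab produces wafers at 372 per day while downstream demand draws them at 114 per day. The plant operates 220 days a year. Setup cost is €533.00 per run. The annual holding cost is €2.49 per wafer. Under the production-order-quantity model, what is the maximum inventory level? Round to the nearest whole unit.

I_max ≈ 2,729 wafers

Annual demand D = 114 × 220 = 25,080.
Production build-up factor (1 − d/p) = 1 − 114/372 = 0.6935.
Q* = √(2DS / (H(1 − d/p))) = √(2 × 25,080 × 533 / (2.49 × 0.6935)).
= √(26,735,280 / 1.7269) ≈ 3934.634.
Maximum inventory = Q*(1 − d/p) = 3934.634 × 0.6935 ≈ 2728.859.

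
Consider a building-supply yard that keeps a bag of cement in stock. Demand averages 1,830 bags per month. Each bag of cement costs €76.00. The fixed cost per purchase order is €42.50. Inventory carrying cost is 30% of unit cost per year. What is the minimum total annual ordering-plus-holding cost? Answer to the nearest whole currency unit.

TC* ≈ €6,524

Annual demand D = 1,830 × 12 = 21,960.
Holding cost H = 0.30 × €76.00 = €22.8000 per unit per year.
EOQ = √(2DS/H) = √(2 × 21,960 × 42.5 / 22.8) ≈ 286.13.
At the optimum the two cost components are equal, so total cost = 2·(Q*/2)H = Q*·H.
Minimum total = √(2DSH) = √(2 × 21,960 × 42.5 × 22.8) ≈ 6523.686.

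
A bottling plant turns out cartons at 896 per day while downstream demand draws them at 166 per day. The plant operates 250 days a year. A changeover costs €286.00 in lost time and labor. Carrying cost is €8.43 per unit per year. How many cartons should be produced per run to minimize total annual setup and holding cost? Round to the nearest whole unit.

Annual demand D = 166 × 250 = 41,500.
Production build-up factor (1 − d/p) = 1 − 166/896 = 0.8147.
Q* = √(2DS / (H(1 − d/p))) = √(2 × 41,500 × 286 / (8.43 × 0.8147)).
= √(23,738,000 / 6.8682) ≈ 1859.092.

Q* ≈ 1,859 cartons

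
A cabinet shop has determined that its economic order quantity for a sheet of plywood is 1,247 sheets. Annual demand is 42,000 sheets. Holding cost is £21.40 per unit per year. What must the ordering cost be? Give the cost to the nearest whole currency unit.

S ≈ £396

Squaring Q* = √(2DS/H) gives Q*² = 2DS/H.
From Q* = √(2DS/H): S = Q*²H / (2D) = 1,247² × 21.4 / (2 × 42,000) = 396.1571.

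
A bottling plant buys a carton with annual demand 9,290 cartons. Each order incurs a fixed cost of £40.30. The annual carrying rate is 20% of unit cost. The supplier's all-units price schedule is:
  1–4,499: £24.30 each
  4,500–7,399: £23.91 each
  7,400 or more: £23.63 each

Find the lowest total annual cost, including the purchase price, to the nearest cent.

TC* ≈ £227,654.63

Holding cost per unit per year at price C is H = 0.20·C.
Candidates are each tier's EOQ (if it falls in that tier) and each price-break quantity.
EOQ at £24.30 = 392.5 (feasible in tier 1): TC = 9,290×£24.30 + (9,290/392.5)×40.3 + (392.5/2)×0.20×£24.30 = £227,654.63.
EOQ at £23.91 = 395.7 < 4500, so use break Q=4500: TC = 9,290×£23.91 + (9,290/4500.0)×40.3 + (4500.0/2)×0.20×£23.91 = £232,966.60.
EOQ at £23.63 = 398.0 < 7400, so use break Q=7400: TC = 9,290×£23.63 + (9,290/7400.0)×40.3 + (7400.0/2)×0.20×£23.63 = £237,059.49.
Lowest total cost among the candidates is at Q = 392.5.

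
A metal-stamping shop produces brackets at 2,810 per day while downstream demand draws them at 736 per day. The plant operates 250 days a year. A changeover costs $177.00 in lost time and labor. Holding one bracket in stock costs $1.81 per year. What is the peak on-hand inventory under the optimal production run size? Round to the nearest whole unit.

Annual demand D = 736 × 250 = 184,000.
Production build-up factor (1 − d/p) = 1 − 736/2,810 = 0.7381.
Q* = √(2DS / (H(1 − d/p))) = √(2 × 184,000 × 177 / (1.81 × 0.7381)).
= √(65,136,000 / 1.3359) ≈ 6982.646.
Maximum inventory = Q*(1 − d/p) = 6982.646 × 0.7381 ≈ 5153.740.

I_max ≈ 5,154 brackets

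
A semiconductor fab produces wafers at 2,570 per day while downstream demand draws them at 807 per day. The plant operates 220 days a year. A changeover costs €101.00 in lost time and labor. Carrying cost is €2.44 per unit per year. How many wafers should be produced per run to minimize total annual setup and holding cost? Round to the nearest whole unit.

Q* ≈ 4,629 wafers

Annual demand D = 807 × 220 = 177,540.
Production build-up factor (1 − d/p) = 1 − 807/2,570 = 0.6860.
Q* = √(2DS / (H(1 − d/p))) = √(2 × 177,540 × 101 / (2.44 × 0.6860)).
= √(35,863,080 / 1.6738) ≈ 4628.809.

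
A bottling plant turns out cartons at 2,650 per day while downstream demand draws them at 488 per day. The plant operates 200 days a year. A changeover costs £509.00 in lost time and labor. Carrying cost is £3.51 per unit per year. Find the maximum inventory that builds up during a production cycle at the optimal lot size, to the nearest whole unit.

Annual demand D = 488 × 200 = 97,600.
Production build-up factor (1 − d/p) = 1 − 488/2,650 = 0.8158.
Q* = √(2DS / (H(1 − d/p))) = √(2 × 97,600 × 509 / (3.51 × 0.8158)).
= √(99,356,800 / 2.8636) ≈ 5890.340.
Maximum inventory = Q*(1 − d/p) = 5890.340 × 0.8158 ≈ 4805.628.

I_max ≈ 4,806 cartons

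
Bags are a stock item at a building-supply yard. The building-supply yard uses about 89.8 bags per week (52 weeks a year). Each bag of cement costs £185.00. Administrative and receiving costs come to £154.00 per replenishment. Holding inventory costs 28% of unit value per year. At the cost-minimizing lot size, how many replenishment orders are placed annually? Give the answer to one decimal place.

Annual demand D = 89.8 × 52 = 4,669.6.
Holding cost H = 0.28 × £185.00 = £51.8000 per unit per year.
EOQ = √(2DS/H) = √(2 × 4,669.6 × 154 / 51.8) ≈ 166.63.
Orders per year = D / Q* = 4,669.6 / 166.63 ≈ 28.024.

N ≈ 28.0 orders per year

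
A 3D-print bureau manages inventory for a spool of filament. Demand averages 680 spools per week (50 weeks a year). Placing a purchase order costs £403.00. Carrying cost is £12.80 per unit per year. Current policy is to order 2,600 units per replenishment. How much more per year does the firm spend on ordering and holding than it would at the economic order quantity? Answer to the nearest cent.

Annual demand D = 680 × 50 = 34,000.
EOQ = √(2DS/H) = √(2 × 34,000 × 403 / 12.8) ≈ 1463.19.
Cost at Q* = (D/Q*)S + (Q*/2)H = √(2DSH) ≈ £18,728.89.
Cost at Q = 2,600: (34,000/2,600)×403 + (2,600/2)×12.8 = £5,270.00 + £16,640.00 = £21,910.00.
Excess = £21,910.00 − £18,728.89 = £3,181.11.

Extra cost ≈ £3,181.11 per year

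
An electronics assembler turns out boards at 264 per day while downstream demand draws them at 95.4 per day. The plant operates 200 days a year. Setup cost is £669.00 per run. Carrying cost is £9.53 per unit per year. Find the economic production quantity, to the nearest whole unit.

Q* ≈ 2,048 boards

Annual demand D = 95.4 × 200 = 19,080.
Production build-up factor (1 − d/p) = 1 − 95.4/264 = 0.6386.
Q* = √(2DS / (H(1 − d/p))) = √(2 × 19,080 × 669 / (9.53 × 0.6386)).
= √(25,529,040 / 6.0862) ≈ 2048.066.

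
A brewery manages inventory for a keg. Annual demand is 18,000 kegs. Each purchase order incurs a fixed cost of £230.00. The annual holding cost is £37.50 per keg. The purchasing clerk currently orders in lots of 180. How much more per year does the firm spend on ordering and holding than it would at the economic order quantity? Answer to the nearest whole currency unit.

EOQ = √(2DS/H) = √(2 × 18,000 × 230 / 37.5) ≈ 469.89.
Cost at Q* = (D/Q*)S + (Q*/2)H = √(2DSH) ≈ £17,621.01.
Cost at Q = 180: (18,000/180)×230 + (180/2)×37.5 = £23,000.00 + £3,375.00 = £26,375.00.
Excess = £26,375.00 − £17,621.01 = £8,753.99.

Extra cost ≈ £8,754 per year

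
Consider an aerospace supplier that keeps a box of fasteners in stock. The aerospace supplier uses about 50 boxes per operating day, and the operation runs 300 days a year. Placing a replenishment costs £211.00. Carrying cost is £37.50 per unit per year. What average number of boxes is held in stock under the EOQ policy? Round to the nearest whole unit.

Annual demand D = 50 × 300 = 15,000.
The optimal lot size = √(2DS/H) = √(2 × 15,000 × 211 / 37.5) ≈ 410.85.
Average inventory = Q*/2 ≈ 410.85 / 2 = 205.426.

Average inventory ≈ 205 boxes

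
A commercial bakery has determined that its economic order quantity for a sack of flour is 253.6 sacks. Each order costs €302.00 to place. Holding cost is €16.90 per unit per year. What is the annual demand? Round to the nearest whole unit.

Squaring Q* = √(2DS/H) gives Q*² = 2DS/H.
From Q* = √(2DS/H): D = Q*²H / (2S) = 253.6² × 16.9 / (2 × 302) = 1799.485.

D ≈ 1,799 sacks per year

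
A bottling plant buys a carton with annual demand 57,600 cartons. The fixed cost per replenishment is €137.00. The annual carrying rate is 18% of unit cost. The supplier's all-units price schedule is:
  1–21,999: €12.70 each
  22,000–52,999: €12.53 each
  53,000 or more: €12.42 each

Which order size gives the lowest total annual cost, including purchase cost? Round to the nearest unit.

Q* ≈ 2,628 cartons

Holding cost per unit per year at price C is H = 0.18·C.
Candidates are each tier's EOQ (if it falls in that tier) and each price-break quantity.
EOQ at €12.70 = 2627.5 (feasible in tier 1): TC = 57,600×€12.70 + (57,600/2627.5)×137 + (2627.5/2)×0.18×€12.70 = €737,526.54.
EOQ at €12.53 = 2645.3 < 22000, so use break Q=22000: TC = 57,600×€12.53 + (57,600/22000.0)×137 + (22000.0/2)×0.18×€12.53 = €746,896.09.
EOQ at €12.42 = 2657.0 < 53000, so use break Q=53000: TC = 57,600×€12.42 + (57,600/53000.0)×137 + (53000.0/2)×0.18×€12.42 = €774,784.29.
Lowest total cost is €737,526.54 at Q = 2627.5.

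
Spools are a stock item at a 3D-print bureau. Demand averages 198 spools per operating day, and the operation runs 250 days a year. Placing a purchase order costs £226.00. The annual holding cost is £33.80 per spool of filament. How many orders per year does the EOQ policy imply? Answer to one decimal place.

N ≈ 60.8 orders per year

Annual demand D = 198 × 250 = 49,500.
Q* = √(2DS/H) = √(2 × 49,500 × 226 / 33.8) ≈ 813.60.
Orders per year = D / Q* = 49,500 / 813.60 ≈ 60.840.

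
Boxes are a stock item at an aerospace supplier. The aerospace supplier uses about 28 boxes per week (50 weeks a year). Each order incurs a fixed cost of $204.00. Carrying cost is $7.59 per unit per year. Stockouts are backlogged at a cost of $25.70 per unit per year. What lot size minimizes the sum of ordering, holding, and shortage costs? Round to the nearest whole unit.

Annual demand D = 28 × 50 = 1,400.
With planned backorders, Q* = √(2DS/H) · √((H+B)/B).
√(2DS/H) = √(2 × 1,400 × 204 / 7.59) = 274.330.
√((H+B)/B) = √((7.59+25.7)/25.7) = 1.1381.
Q* ≈ 312.222.

Q* ≈ 312 boxes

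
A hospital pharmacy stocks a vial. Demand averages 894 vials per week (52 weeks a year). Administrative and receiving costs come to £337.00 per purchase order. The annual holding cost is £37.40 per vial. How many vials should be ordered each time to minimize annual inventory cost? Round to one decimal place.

Q* ≈ 915.3 vials

Annual demand D = 894 × 52 = 46,488.
EOQ = √(2DS / H) = √(2 × 46,488 × 337 / 37.4).
= √(31,332,912 / 37.4) = √837,778.3957 ≈ 915.302.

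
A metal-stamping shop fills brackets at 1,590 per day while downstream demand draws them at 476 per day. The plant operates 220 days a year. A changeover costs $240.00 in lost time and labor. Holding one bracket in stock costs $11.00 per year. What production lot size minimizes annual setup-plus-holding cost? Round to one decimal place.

Annual demand D = 476 × 220 = 104,720.
Production build-up factor (1 − d/p) = 1 − 476/1,590 = 0.7006.
Q* = √(2DS / (H(1 − d/p))) = √(2 × 104,720 × 240 / (11 × 0.7006)).
= √(50,265,600 / 7.7069) ≈ 2553.848.

Q* ≈ 2,553.8 brackets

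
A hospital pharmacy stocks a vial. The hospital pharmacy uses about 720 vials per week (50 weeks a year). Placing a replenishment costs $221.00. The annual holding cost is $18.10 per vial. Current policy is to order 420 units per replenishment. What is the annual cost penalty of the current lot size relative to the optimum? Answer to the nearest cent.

Annual demand D = 720 × 50 = 36,000.
EOQ = √(2DS/H) = √(2 × 36,000 × 221 / 18.1) ≈ 937.61.
Cost at Q* = (D/Q*)S + (Q*/2)H = √(2DSH) ≈ $16,970.77.
Cost at Q = 420: (36,000/420)×221 + (420/2)×18.1 = $18,942.86 + $3,801.00 = $22,743.86.
Excess = $22,743.86 − $16,970.77 = $5,773.08.

Extra cost ≈ $5,773.08 per year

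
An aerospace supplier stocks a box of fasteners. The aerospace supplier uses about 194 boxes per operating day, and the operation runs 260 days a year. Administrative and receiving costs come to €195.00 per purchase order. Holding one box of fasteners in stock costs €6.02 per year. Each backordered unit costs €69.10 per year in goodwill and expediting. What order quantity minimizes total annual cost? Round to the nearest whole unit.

Q* ≈ 1,885 boxes

Annual demand D = 194 × 260 = 50,440.
With planned backorders, Q* = √(2DS/H) · √((H+B)/B).
√(2DS/H) = √(2 × 50,440 × 195 / 6.02) = 1807.680.
√((H+B)/B) = √((6.02+69.1)/69.1) = 1.0427.
Q* ≈ 1884.779.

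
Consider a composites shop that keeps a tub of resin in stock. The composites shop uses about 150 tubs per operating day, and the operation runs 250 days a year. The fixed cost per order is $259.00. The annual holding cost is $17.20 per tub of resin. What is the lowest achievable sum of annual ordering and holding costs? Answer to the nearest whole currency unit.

Annual demand D = 150 × 250 = 37,500.
Q* = √(2DS/H) = √(2 × 37,500 × 259 / 17.2) ≈ 1062.71.
At the optimum the two cost components are equal, so total cost = 2·(Q*/2)H = Q*·H.
Minimum total = √(2DSH) = √(2 × 37,500 × 259 × 17.2) ≈ 18278.676.

TC* ≈ $18,279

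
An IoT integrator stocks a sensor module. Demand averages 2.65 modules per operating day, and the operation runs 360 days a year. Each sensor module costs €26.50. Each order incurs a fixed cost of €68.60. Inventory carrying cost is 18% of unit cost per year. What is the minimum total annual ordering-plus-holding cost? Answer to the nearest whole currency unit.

Annual demand D = 2.65 × 360 = 954.
Holding cost H = 0.18 × €26.50 = €4.7700 per unit per year.
The optimal lot size = √(2DS/H) = √(2 × 954 × 68.6 / 4.77) ≈ 165.65.
At Q*, ordering cost (D/Q*)S equals holding cost (Q*/2)H, each = √(DSH/2).
Minimum total = √(2DSH) = √(2 × 954 × 68.6 × 4.77) ≈ 790.152.

TC* ≈ €790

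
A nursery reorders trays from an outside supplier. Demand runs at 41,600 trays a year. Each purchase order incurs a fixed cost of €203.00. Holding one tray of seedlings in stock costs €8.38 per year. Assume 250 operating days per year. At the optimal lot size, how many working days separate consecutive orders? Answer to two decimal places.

The optimal lot size = √(2DS/H) = √(2 × 41,600 × 203 / 8.38) ≈ 1419.67.
Cycle time = Q*/D × 250 = 1419.67 / 41,600 × 250 ≈ 8.532 days.

T ≈ 8.53 days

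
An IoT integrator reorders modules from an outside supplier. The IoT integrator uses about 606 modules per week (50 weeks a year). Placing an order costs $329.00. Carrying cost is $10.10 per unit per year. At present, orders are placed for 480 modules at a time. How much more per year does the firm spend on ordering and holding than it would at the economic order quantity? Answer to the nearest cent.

Annual demand D = 606 × 50 = 30,300.
EOQ = √(2DS/H) = √(2 × 30,300 × 329 / 10.1) ≈ 1404.99.
Cost at Q* = (D/Q*)S + (Q*/2)H = √(2DSH) ≈ $14,190.41.
Cost at Q = 480: (30,300/480)×329 + (480/2)×10.1 = $20,768.12 + $2,424.00 = $23,192.12.
Excess = $23,192.12 − $14,190.41 = $9,001.71.

Extra cost ≈ $9,001.71 per year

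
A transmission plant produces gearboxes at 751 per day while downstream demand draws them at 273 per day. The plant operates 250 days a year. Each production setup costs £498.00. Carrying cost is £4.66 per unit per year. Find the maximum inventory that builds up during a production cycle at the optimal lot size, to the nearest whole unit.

I_max ≈ 3,047 gearboxes

Annual demand D = 273 × 250 = 68,250.
Production build-up factor (1 − d/p) = 1 − 273/751 = 0.6365.
Q* = √(2DS / (H(1 − d/p))) = √(2 × 68,250 × 498 / (4.66 × 0.6365)).
= √(67,977,000 / 2.966) ≈ 4787.338.
Maximum inventory = Q*(1 − d/p) = 4787.338 × 0.6365 ≈ 3047.067.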